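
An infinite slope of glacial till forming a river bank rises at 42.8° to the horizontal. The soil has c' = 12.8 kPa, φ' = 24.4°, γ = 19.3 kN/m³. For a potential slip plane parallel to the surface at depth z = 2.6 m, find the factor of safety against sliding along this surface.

For an infinite slope with a slip plane parallel to the surface (no pore pressure): FS = [c' + γz cos²β tanφ'] / [γz sinβ cosβ].
γz = 19.3·2.6 = 50.18 kN/m²
Numerator = 12.8 + 50.18·cos²42.8°·tan24.4° = 12.8 + 50.18·0.5384·0.4536 = 25.054 kPa
Denominator = 50.18·sin42.8°·cos42.8° = 50.18·0.6794·0.7337 = 25.016 kPa
FS = 25.054 / 25.016 = 1.002

FS = 1.00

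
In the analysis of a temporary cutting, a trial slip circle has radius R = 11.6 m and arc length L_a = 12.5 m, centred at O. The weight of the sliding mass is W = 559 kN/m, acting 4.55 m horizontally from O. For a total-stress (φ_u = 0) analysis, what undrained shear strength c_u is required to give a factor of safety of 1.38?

FS = c_u·L_a·R / (W·d), so c_u = FS·W·d / (L_a·R).
c_u = 1.38·559·4.55 / (12.50·11.6) = 3510.0 / 145.00 = 24.21 kPa

c_u = 24.2 kPa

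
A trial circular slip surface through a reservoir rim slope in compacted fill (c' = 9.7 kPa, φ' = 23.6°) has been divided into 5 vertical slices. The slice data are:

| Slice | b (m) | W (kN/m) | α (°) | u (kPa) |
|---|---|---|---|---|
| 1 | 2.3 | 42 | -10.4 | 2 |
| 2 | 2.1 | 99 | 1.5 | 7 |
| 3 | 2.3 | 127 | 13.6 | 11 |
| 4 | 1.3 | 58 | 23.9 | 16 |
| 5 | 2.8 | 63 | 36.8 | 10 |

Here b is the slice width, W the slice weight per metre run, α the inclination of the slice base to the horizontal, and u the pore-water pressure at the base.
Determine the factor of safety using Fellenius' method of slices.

Ordinary method of slices: FS = Σ[c'·Δl_i + (W_i cosα_i − u_i·Δl_i)·tanφ'] / Σ W_i sinα_i, with Δl_i = b_i / cosα_i.
Slice 1: Δl = 2.3/cos(-10.4°) = 2.338 m; N'_1 = 42·cos(-10.4°) − 2·2.338 = 36.6; c'Δl = 22.68; W sinα = -7.6
Slice 2: Δl = 2.1/cos1.5° = 2.101 m; N'_2 = 99·cos1.5° − 7·2.101 = 84.3; c'Δl = 20.38; W sinα = 2.6
Slice 3: Δl = 2.3/cos13.6° = 2.366 m; N'_3 = 127·cos13.6° − 11·2.366 = 97.4; c'Δl = 22.95; W sinα = 29.9
Slice 4: Δl = 1.3/cos23.9° = 1.422 m; N'_4 = 58·cos23.9° − 16·1.422 = 30.3; c'Δl = 13.79; W sinα = 23.5
Slice 5: Δl = 2.8/cos36.8° = 3.497 m; N'_5 = 63·cos36.8° − 10·3.497 = 15.5; c'Δl = 33.92; W sinα = 37.7
Σc'Δl = 113.7 kN/m; ΣN' = 264.1 kN/m; ΣW sinα = 86.1 kN/m
Resisting = 113.7 + 264.1·tan23.6° = 113.7 + 115.4 = 229.1 kN/m
FS = 229.1 / 86.1 = 2.660

FS = 2.66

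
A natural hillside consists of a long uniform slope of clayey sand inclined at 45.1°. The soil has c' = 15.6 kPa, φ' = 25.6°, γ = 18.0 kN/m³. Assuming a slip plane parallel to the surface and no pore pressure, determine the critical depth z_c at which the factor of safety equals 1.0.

Setting FS = 1.00 in FS = [c' + γz cos²β tanφ'] / [γz sinβ cosβ] and solving for z:
z = c' / [γ cosβ (FS·sinβ − cosβ·tanφ')]
  = 15.6 / [18.0·cos45.1°·(1.00·sin45.1° − cos45.1°·tan25.6°)]
  = 15.6 / [18.0·0.7059·(1.00·0.7083 − 0.7059·0.4791)]
  = 15.6 / 4.7029 = 3.317 m

z_c = 3.32 m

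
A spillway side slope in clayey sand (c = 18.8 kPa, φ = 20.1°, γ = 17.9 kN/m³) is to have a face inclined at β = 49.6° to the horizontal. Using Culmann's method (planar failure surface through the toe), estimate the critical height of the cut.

Culmann's analysis gives the critical failure plane at α_cr = (β + φ)/2 = (49.6 + 20.1)/2 = 34.9°, and the critical height
H_c = (4c/γ) · sinβ cosφ / [1 − cos(β − φ)]
    = (4·18.8/17.9) · sin49.6°·cos20.1° / [1 − cos(29.5°)]
    = 4.201 · 0.7615·0.9391 / [1 − 0.8704]
    = 4.201 · 0.7152 / 0.1296
    = 23.17 m

H_c = 23.17 m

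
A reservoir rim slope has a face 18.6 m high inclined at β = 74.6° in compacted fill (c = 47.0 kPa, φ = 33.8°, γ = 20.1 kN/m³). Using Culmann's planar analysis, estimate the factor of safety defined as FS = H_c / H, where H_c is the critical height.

H_c = (4c/γ) · sinβ cosφ / [1 − cos(β − φ)]
    = (4·47.0/20.1) · sin74.6°·cos33.8° / [1 − cos40.8°]
    = 9.353 · 0.8011 / 0.2430 = 30.84 m
FS = H_c / H = 30.84 / 18.6 = 1.658

FS = 1.66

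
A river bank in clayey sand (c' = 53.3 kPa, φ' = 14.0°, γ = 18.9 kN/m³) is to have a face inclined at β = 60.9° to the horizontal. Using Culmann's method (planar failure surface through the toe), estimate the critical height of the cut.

H_c = 30.20 m

Culmann's analysis gives the critical failure plane at α_cr = (β + φ')/2 = (60.9 + 14.0)/2 = 37.5°, and the critical height
H_c = (4c'/γ) · sinβ cosφ' / [1 − cos(β − φ')]
    = (4·53.3/18.9) · sin60.9°·cos14.0° / [1 − cos(46.9°)]
    = 11.280 · 0.8738·0.9703 / [1 − 0.6833]
    = 11.280 · 0.8478 / 0.3167
    = 30.20 m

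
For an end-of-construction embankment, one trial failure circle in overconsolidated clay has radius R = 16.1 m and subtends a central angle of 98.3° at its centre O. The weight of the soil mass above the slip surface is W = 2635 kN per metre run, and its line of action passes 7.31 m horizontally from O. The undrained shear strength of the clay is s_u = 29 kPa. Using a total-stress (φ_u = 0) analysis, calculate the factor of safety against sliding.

Taking moments about the centre O, the resisting moment is provided by the undrained shear strength acting along the arc:
Arc length L_a = R·θ = 16.1·(98.3°·π/180) = 16.1·1.7157 = 27.62 m
M_R = s_u·L_a·R = 29·27.62·16.1 = 12896.8 kN·m/m
M_D = W·d = 2635·7.31 = 19261.8 kN·m/m
FS = M_R / M_D = 12896.8 / 19261.8 = 0.670

FS = 0.67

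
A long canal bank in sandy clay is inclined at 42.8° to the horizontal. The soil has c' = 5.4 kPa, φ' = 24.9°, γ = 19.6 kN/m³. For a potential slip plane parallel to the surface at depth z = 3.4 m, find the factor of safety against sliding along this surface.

FS = 0.66

For an infinite slope with a slip plane parallel to the surface (no pore pressure): FS = [c' + γz cos²β tanφ'] / [γz sinβ cosβ].
γz = 19.6·3.4 = 66.64 kN/m²
Numerator = 5.4 + 66.64·cos²42.8°·tan24.9° = 5.4 + 66.64·0.5384·0.4642 = 22.053 kPa
Denominator = 66.64·sin42.8°·cos42.8° = 66.64·0.6794·0.7337 = 33.222 kPa
FS = 22.053 / 33.222 = 0.664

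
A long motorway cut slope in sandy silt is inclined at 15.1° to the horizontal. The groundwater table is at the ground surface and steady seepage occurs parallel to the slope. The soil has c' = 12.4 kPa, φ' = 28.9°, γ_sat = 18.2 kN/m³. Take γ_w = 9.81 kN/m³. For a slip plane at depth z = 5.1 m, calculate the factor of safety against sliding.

FS = 1.47

With seepage parallel to the slope and the water table at the surface, the effective normal stress on the slip plane uses the buoyant unit weight γ' = γ_sat − γ_w while the driving shear stress uses γ_sat:
FS = [c' + γ' z cos²β tanφ'] / [γ_sat z sinβ cosβ]
γ' = 18.2 − 9.81 = 8.39 kN/m³
Numerator = 12.4 + 8.39·5.1·cos²15.1°·tan28.9° = 12.4 + 8.39·5.1·0.9321·0.5520 = 34.418 kPa
Denominator = 18.2·5.1·sin15.1°·cos15.1° = 18.2·5.1·0.2605·0.9655 = 23.345 kPa
FS = 34.418 / 23.345 = 1.474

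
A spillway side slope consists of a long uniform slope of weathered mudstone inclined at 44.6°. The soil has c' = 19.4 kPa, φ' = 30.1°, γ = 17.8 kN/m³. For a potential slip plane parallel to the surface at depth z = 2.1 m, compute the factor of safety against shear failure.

For an infinite slope with a slip plane parallel to the surface (no pore pressure): FS = [c' + γz cos²β tanφ'] / [γz sinβ cosβ].
γz = 17.8·2.1 = 37.38 kN/m²
Numerator = 19.4 + 37.38·cos²44.6°·tan30.1° = 19.4 + 37.38·0.5070·0.5797 = 30.385 kPa
Denominator = 37.38·sin44.6°·cos44.6° = 37.38·0.7022·0.7120 = 18.688 kPa
FS = 30.385 / 18.688 = 1.626

FS = 1.63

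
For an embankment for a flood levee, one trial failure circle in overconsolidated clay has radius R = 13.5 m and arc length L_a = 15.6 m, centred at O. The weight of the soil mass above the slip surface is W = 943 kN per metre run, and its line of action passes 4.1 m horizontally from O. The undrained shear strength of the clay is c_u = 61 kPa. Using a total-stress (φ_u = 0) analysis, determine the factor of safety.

FS = 3.32

Taking moments about the centre O, the resisting moment is provided by the undrained shear strength acting along the arc:
M_R = c_u·L_a·R = 61·15.60·13.5 = 12846.6 kN·m/m
M_D = W·d = 943·4.1 = 3866.3 kN·m/m
FS = M_R / M_D = 12846.6 / 3866.3 = 3.323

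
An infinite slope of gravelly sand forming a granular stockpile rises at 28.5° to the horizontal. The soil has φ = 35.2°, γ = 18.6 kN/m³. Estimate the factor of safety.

FS = 1.30

For a dry cohesionless infinite slope the factor of safety is FS = tanφ / tanβ.
FS = tan35.2° / tan28.5° = 0.7054 / 0.5430 = 1.299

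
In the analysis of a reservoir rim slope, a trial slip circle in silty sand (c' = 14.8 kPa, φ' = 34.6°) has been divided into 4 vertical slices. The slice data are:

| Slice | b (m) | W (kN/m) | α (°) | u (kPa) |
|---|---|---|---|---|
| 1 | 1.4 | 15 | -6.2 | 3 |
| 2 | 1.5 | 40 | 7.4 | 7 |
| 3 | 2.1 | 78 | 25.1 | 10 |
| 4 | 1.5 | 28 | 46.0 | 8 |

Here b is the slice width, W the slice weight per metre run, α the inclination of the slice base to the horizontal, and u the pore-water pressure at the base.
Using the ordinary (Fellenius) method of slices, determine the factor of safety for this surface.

Ordinary method of slices: FS = Σ[c'·Δl_i + (W_i cosα_i − u_i·Δl_i)·tanφ'] / Σ W_i sinα_i, with Δl_i = b_i / cosα_i.
Slice 1: Δl = 1.4/cos(-6.2°) = 1.408 m; N'_1 = 15·cos(-6.2°) − 3·1.408 = 10.7; c'Δl = 20.84; W sinα = -1.6
Slice 2: Δl = 1.5/cos7.4° = 1.513 m; N'_2 = 40·cos7.4° − 7·1.513 = 29.1; c'Δl = 22.39; W sinα = 5.2
Slice 3: Δl = 2.1/cos25.1° = 2.319 m; N'_3 = 78·cos25.1° − 10·2.319 = 47.4; c'Δl = 34.32; W sinα = 33.1
Slice 4: Δl = 1.5/cos46.0° = 2.159 m; N'_4 = 28·cos46.0° − 8·2.159 = 2.2; c'Δl = 31.96; W sinα = 20.1
Σc'Δl = 109.5 kN/m; ΣN' = 89.4 kN/m; ΣW sinα = 56.8 kN/m
Resisting = 109.5 + 89.4·tan34.6° = 109.5 + 61.7 = 171.2 kN/m
FS = 171.2 / 56.8 = 3.016

FS = 3.02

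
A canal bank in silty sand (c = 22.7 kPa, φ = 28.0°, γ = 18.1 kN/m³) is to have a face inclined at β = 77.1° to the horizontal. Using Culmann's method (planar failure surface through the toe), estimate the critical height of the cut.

Culmann's analysis gives the critical failure plane at α_cr = (β + φ)/2 = (77.1 + 28.0)/2 = 52.5°, and the critical height
H_c = (4c/γ) · sinβ cosφ / [1 − cos(β − φ)]
    = (4·22.7/18.1) · sin77.1°·cos28.0° / [1 − cos(49.1°)]
    = 5.017 · 0.9748·0.8829 / [1 − 0.6547]
    = 5.017 · 0.8607 / 0.3453
    = 12.51 m

H_c = 12.51 m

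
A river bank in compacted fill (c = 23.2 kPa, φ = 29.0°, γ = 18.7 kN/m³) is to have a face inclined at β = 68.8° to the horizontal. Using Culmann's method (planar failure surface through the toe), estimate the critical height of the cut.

H_c = 17.46 m

Culmann's analysis gives the critical failure plane at α_cr = (β + φ)/2 = (68.8 + 29.0)/2 = 48.9°, and the critical height
H_c = (4c/γ) · sinβ cosφ / [1 − cos(β − φ)]
    = (4·23.2/18.7) · sin68.8°·cos29.0° / [1 − cos(39.8°)]
    = 4.963 · 0.9323·0.8746 / [1 − 0.7683]
    = 4.963 · 0.8154 / 0.2317
    = 17.46 m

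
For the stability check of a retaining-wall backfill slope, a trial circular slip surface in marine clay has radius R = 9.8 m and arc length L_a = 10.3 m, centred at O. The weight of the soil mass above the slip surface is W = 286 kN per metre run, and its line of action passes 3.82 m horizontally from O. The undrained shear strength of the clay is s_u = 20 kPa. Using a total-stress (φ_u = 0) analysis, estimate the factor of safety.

FS = 1.85

Taking moments about the centre O, the resisting moment is provided by the undrained shear strength acting along the arc:
M_R = s_u·L_a·R = 20·10.30·9.8 = 2018.8 kN·m/m
M_D = W·d = 286·3.82 = 1092.5 kN·m/m
FS = M_R / M_D = 2018.8 / 1092.5 = 1.848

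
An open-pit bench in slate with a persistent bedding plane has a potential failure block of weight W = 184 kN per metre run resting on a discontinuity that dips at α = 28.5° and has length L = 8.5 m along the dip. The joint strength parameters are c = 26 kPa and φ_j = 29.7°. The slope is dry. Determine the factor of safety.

Resolving the block weight along and normal to the plane and applying the Mohr–Coulomb strength on the joint:
N' = W cosα = 184·cos28.5° = 161.7 kN/m
Driving force T = W sinα = 184·sin28.5° = 87.8 kN/m
Resisting force R = c·L + N'·tanφ_j = 26·8.5 + 161.7·tan29.7° = 221.0 + 92.2 = 313.2 kN/m
FS = R / T = 313.2 / 87.8 = 3.568

FS = 3.57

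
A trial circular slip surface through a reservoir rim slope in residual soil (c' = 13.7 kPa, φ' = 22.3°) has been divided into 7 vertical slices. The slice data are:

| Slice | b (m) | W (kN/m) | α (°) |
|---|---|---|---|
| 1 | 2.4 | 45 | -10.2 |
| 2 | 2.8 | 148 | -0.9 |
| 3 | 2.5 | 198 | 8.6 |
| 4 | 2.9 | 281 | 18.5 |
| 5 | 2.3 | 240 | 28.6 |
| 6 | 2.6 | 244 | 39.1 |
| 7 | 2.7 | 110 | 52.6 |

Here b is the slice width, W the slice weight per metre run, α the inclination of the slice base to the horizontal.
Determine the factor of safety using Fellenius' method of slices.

FS = 1.62

Ordinary method of slices: FS = Σ[c'·Δl_i + (W_i cosα_i)·tanφ'] / Σ W_i sinα_i, with Δl_i = b_i / cosα_i.
Slice 1: Δl = 2.4/cos(-10.2°) = 2.439 m; N'_1 = 45·cos(-10.2°) = 44.3; c'Δl = 33.41; W sinα = -8.0
Slice 2: Δl = 2.8/cos(-0.9°) = 2.800 m; N'_2 = 148·cos(-0.9°) = 148.0; c'Δl = 38.36; W sinα = -2.3
Slice 3: Δl = 2.5/cos8.6° = 2.528 m; N'_3 = 198·cos8.6° = 195.8; c'Δl = 34.64; W sinα = 29.6
Slice 4: Δl = 2.9/cos18.5° = 3.058 m; N'_4 = 281·cos18.5° = 266.5; c'Δl = 41.89; W sinα = 89.2
Slice 5: Δl = 2.3/cos28.6° = 2.620 m; N'_5 = 240·cos28.6° = 210.7; c'Δl = 35.89; W sinα = 114.9
Slice 6: Δl = 2.6/cos39.1° = 3.350 m; N'_6 = 244·cos39.1° = 189.4; c'Δl = 45.90; W sinα = 153.9
Slice 7: Δl = 2.7/cos52.6° = 4.445 m; N'_7 = 110·cos52.6° = 66.8; c'Δl = 60.90; W sinα = 87.4
Σc'Δl = 291.0 kN/m; ΣN' = 1121.4 kN/m; ΣW sinα = 464.6 kN/m
Resisting = 291.0 + 1121.4·tan22.3° = 291.0 + 459.9 = 750.9 kN/m
FS = 750.9 / 464.6 = 1.616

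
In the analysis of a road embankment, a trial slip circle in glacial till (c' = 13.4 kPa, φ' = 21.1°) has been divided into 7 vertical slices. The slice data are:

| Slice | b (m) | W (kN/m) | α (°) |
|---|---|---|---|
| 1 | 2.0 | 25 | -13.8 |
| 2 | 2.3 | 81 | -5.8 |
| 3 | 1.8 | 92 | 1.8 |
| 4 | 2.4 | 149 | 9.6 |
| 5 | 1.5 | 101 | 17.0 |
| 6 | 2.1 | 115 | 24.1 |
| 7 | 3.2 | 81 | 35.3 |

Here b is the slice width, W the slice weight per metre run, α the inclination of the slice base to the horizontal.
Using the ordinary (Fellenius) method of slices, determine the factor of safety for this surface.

Ordinary method of slices: FS = Σ[c'·Δl_i + (W_i cosα_i)·tanφ'] / Σ W_i sinα_i, with Δl_i = b_i / cosα_i.
Slice 1: Δl = 2.0/cos(-13.8°) = 2.059 m; N'_1 = 25·cos(-13.8°) = 24.3; c'Δl = 27.60; W sinα = -6.0
Slice 2: Δl = 2.3/cos(-5.8°) = 2.312 m; N'_2 = 81·cos(-5.8°) = 80.6; c'Δl = 30.98; W sinα = -8.2
Slice 3: Δl = 1.8/cos1.8° = 1.801 m; N'_3 = 92·cos1.8° = 92.0; c'Δl = 24.13; W sinα = 2.9
Slice 4: Δl = 2.4/cos9.6° = 2.434 m; N'_4 = 149·cos9.6° = 146.9; c'Δl = 32.62; W sinα = 24.8
Slice 5: Δl = 1.5/cos17.0° = 1.569 m; N'_5 = 101·cos17.0° = 96.6; c'Δl = 21.02; W sinα = 29.5
Slice 6: Δl = 2.1/cos24.1° = 2.301 m; N'_6 = 115·cos24.1° = 105.0; c'Δl = 30.83; W sinα = 47.0
Slice 7: Δl = 3.2/cos35.3° = 3.921 m; N'_7 = 81·cos35.3° = 66.1; c'Δl = 52.54; W sinα = 46.8
Σc'Δl = 219.7 kN/m; ΣN' = 611.4 kN/m; ΣW sinα = 136.9 kN/m
Resisting = 219.7 + 611.4·tan21.1° = 219.7 + 235.9 = 455.6 kN/m
FS = 455.6 / 136.9 = 3.329

FS = 3.33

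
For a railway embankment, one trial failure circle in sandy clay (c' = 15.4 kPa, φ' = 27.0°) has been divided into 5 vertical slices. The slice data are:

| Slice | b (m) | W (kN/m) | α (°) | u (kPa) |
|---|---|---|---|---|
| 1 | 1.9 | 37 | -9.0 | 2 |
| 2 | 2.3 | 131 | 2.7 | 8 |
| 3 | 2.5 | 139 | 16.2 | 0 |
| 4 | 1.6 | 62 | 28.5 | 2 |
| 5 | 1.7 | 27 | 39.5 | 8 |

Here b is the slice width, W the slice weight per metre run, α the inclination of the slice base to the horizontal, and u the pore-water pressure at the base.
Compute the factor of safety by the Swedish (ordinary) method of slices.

Ordinary method of slices: FS = Σ[c'·Δl_i + (W_i cosα_i − u_i·Δl_i)·tanφ'] / Σ W_i sinα_i, with Δl_i = b_i / cosα_i.
Slice 1: Δl = 1.9/cos(-9.0°) = 1.924 m; N'_1 = 37·cos(-9.0°) − 2·1.924 = 32.7; c'Δl = 29.62; W sinα = -5.8
Slice 2: Δl = 2.3/cos2.7° = 2.303 m; N'_2 = 131·cos2.7° − 8·2.303 = 112.4; c'Δl = 35.46; W sinα = 6.2
Slice 3: Δl = 2.5/cos16.2° = 2.603 m; N'_3 = 139·cos16.2° − 0·2.603 = 133.5; c'Δl = 40.09; W sinα = 38.8
Slice 4: Δl = 1.6/cos28.5° = 1.821 m; N'_4 = 62·cos28.5° − 2·1.821 = 50.8; c'Δl = 28.04; W sinα = 29.6
Slice 5: Δl = 1.7/cos39.5° = 2.203 m; N'_5 = 27·cos39.5° − 8·2.203 = 3.2; c'Δl = 33.93; W sinα = 17.2
Σc'Δl = 167.1 kN/m; ΣN' = 332.7 kN/m; ΣW sinα = 85.9 kN/m
Resisting = 167.1 + 332.7·tan27.0° = 167.1 + 169.5 = 336.6 kN/m
FS = 336.6 / 85.9 = 3.918

FS = 3.92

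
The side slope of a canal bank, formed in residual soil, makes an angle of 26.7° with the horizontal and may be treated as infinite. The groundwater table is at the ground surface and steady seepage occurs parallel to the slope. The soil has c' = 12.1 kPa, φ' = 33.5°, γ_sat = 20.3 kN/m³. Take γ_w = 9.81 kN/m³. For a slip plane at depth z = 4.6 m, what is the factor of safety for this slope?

FS = 1.00

With seepage parallel to the slope and the water table at the surface, the effective normal stress on the slip plane uses the buoyant unit weight γ' = γ_sat − γ_w while the driving shear stress uses γ_sat:
FS = [c' + γ' z cos²β tanφ'] / [γ_sat z sinβ cosβ]
γ' = 20.3 − 9.81 = 10.49 kN/m³
Numerator = 12.1 + 10.49·4.6·cos²26.7°·tan33.5° = 12.1 + 10.49·4.6·0.7981·0.6619 = 37.591 kPa
Denominator = 20.3·4.6·sin26.7°·cos26.7° = 20.3·4.6·0.4493·0.8934 = 37.484 kPa
FS = 37.591 / 37.484 = 1.003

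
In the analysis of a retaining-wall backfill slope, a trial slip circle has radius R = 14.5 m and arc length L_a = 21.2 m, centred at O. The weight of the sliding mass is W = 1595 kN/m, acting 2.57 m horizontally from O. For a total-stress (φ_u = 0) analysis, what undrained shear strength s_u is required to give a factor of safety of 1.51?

FS = s_u·L_a·R / (W·d), so s_u = FS·W·d / (L_a·R).
s_u = 1.51·1595·2.57 / (21.20·14.5) = 6189.7 / 307.40 = 20.14 kPa

s_u = 20.1 kPa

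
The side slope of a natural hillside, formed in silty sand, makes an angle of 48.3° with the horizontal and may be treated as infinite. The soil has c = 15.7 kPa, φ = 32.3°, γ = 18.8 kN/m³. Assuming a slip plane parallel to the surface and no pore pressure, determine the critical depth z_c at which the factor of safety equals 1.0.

z_c = 3.85 m

Setting FS = 1.00 in FS = [c + γz cos²β tanφ] / [γz sinβ cosβ] and solving for z:
z = c / [γ cosβ (FS·sinβ − cosβ·tanφ)]
  = 15.7 / [18.8·cos48.3°·(1.00·sin48.3° − cos48.3°·tan32.3°)]
  = 15.7 / [18.8·0.6652·(1.00·0.7466 − 0.6652·0.6322)]
  = 15.7 / 4.0783 = 3.850 m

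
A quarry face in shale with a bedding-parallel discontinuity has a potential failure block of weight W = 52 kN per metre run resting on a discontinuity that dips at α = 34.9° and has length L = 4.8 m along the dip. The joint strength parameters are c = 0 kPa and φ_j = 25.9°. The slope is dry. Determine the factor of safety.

Resolving the block weight along and normal to the plane and applying the Mohr–Coulomb strength on the joint:
N' = W cosα = 52·cos34.9° = 42.6 kN/m
Driving force T = W sinα = 52·sin34.9° = 29.8 kN/m
Resisting force R = c·L + N'·tanφ_j = 0·4.8 + 42.6·tan25.9° = 0.0 + 20.7 = 20.7 kN/m
FS = R / T = 20.7 / 29.8 = 0.696

FS = 0.70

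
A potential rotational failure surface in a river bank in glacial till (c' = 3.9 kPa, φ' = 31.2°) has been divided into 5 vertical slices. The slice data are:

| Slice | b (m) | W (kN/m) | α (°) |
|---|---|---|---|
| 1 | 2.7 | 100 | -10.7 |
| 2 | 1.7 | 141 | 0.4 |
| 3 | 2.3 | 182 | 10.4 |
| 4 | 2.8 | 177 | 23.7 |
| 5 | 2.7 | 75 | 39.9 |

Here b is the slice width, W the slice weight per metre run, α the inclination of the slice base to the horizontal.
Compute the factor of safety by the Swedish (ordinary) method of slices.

Ordinary method of slices: FS = Σ[c'·Δl_i + (W_i cosα_i)·tanφ'] / Σ W_i sinα_i, with Δl_i = b_i / cosα_i.
Slice 1: Δl = 2.7/cos(-10.7°) = 2.748 m; N'_1 = 100·cos(-10.7°) = 98.3; c'Δl = 10.72; W sinα = -18.6
Slice 2: Δl = 1.7/cos0.4° = 1.700 m; N'_2 = 141·cos0.4° = 141.0; c'Δl = 6.63; W sinα = 1.0
Slice 3: Δl = 2.3/cos10.4° = 2.338 m; N'_3 = 182·cos10.4° = 179.0; c'Δl = 9.12; W sinα = 32.9
Slice 4: Δl = 2.8/cos23.7° = 3.058 m; N'_4 = 177·cos23.7° = 162.1; c'Δl = 11.93; W sinα = 71.1
Slice 5: Δl = 2.7/cos39.9° = 3.519 m; N'_5 = 75·cos39.9° = 57.5; c'Δl = 13.73; W sinα = 48.1
Σc'Δl = 52.1 kN/m; ΣN' = 637.9 kN/m; ΣW sinα = 134.5 kN/m
Resisting = 52.1 + 637.9·tan31.2° = 52.1 + 386.3 = 438.4 kN/m
FS = 438.4 / 134.5 = 3.259

FS = 3.26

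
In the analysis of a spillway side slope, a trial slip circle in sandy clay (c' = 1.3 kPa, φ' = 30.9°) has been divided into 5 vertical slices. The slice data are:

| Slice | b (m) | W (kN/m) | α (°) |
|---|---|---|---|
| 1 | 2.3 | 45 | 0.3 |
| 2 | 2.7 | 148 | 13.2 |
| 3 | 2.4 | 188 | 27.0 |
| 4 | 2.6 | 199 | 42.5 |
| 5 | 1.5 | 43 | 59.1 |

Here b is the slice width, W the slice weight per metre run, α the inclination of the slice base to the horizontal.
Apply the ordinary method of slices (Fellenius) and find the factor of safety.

FS = 1.15

Ordinary method of slices: FS = Σ[c'·Δl_i + (W_i cosα_i)·tanφ'] / Σ W_i sinα_i, with Δl_i = b_i / cosα_i.
Slice 1: Δl = 2.3/cos0.3° = 2.300 m; N'_1 = 45·cos0.3° = 45.0; c'Δl = 2.99; W sinα = 0.2
Slice 2: Δl = 2.7/cos13.2° = 2.773 m; N'_2 = 148·cos13.2° = 144.1; c'Δl = 3.61; W sinα = 33.8
Slice 3: Δl = 2.4/cos27.0° = 2.694 m; N'_3 = 188·cos27.0° = 167.5; c'Δl = 3.50; W sinα = 85.4
Slice 4: Δl = 2.6/cos42.5° = 3.526 m; N'_4 = 199·cos42.5° = 146.7; c'Δl = 4.58; W sinα = 134.4
Slice 5: Δl = 1.5/cos59.1° = 2.921 m; N'_5 = 43·cos59.1° = 22.1; c'Δl = 3.80; W sinα = 36.9
Σc'Δl = 18.5 kN/m; ΣN' = 525.4 kN/m; ΣW sinα = 290.7 kN/m
Resisting = 18.5 + 525.4·tan30.9° = 18.5 + 314.4 = 332.9 kN/m
FS = 332.9 / 290.7 = 1.145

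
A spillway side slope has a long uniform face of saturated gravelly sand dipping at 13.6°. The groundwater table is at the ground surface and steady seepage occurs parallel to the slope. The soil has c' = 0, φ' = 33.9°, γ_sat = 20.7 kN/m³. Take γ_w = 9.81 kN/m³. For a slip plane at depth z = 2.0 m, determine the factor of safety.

FS = 1.46

With seepage parallel to the slope and the water table at the surface, the effective normal stress on the slip plane uses the buoyant unit weight γ' = γ_sat − γ_w while the driving shear stress uses γ_sat:
FS = [c' + γ' z cos²β tanφ'] / [γ_sat z sinβ cosβ]
(For c' = 0 this reduces to FS = (γ'/γ_sat)·tanφ'/tanβ.)
γ' = 20.7 − 9.81 = 10.89 kN/m³
Numerator = 0.0 + 10.89·2.0·cos²13.6°·tan33.9° = 0.0 + 10.89·2.0·0.9447·0.6720 = 13.826 kPa
Denominator = 20.7·2.0·sin13.6°·cos13.6° = 20.7·2.0·0.2351·0.9720 = 9.462 kPa
FS = 13.826 / 9.462 = 1.461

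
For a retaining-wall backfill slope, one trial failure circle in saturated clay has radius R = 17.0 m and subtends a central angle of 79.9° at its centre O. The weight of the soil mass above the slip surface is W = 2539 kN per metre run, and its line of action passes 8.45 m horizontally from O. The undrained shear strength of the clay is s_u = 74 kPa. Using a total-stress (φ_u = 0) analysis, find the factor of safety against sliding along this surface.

FS = 1.39

Taking moments about the centre O, the resisting moment is provided by the undrained shear strength acting along the arc:
Arc length L_a = R·θ = 17.0·(79.9°·π/180) = 17.0·1.3945 = 23.71 m
M_R = s_u·L_a·R = 74·23.71·17.0 = 29823.2 kN·m/m
M_D = W·d = 2539·8.45 = 21454.5 kN·m/m
FS = M_R / M_D = 29823.2 / 21454.5 = 1.390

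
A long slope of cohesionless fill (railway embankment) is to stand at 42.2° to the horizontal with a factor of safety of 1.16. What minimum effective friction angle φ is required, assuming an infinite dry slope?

φ = 46.4°

FS = tanφ/tanβ ⇒ tanφ = FS · tanβ = 1.16 · tan42.2° = 1.0518
φ = arctan(1.0518) = 46.45°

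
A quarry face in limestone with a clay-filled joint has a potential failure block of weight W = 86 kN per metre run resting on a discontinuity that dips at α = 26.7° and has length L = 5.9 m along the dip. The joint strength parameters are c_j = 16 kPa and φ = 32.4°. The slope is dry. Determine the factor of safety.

Resolving the block weight along and normal to the plane and applying the Mohr–Coulomb strength on the joint:
N' = W cosα = 86·cos26.7° = 76.8 kN/m
Driving force T = W sinα = 86·sin26.7° = 38.6 kN/m
Resisting force R = c_j·L + N'·tanφ = 16·5.9 + 76.8·tan32.4° = 94.4 + 48.8 = 143.2 kN/m
FS = R / T = 143.2 / 38.6 = 3.705

FS = 3.70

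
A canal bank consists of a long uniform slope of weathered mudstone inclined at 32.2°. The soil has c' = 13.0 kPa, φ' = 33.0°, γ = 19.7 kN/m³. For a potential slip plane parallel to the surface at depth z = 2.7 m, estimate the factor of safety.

FS = 1.57

For an infinite slope with a slip plane parallel to the surface (no pore pressure): FS = [c' + γz cos²β tanφ'] / [γz sinβ cosβ].
γz = 19.7·2.7 = 53.19 kN/m²
Numerator = 13.0 + 53.19·cos²32.2°·tan33.0° = 13.0 + 53.19·0.7160·0.6494 = 37.734 kPa
Denominator = 53.19·sin32.2°·cos32.2° = 53.19·0.5329·0.8462 = 23.984 kPa
FS = 37.734 / 23.984 = 1.573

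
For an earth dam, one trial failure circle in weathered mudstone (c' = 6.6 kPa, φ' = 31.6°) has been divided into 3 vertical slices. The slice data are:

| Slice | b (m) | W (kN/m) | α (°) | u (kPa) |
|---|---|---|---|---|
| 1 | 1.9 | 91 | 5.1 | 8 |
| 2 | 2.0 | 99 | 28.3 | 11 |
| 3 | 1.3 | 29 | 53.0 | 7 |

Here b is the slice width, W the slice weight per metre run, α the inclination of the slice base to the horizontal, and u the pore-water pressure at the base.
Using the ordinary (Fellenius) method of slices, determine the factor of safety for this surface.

FS = 1.64

Ordinary method of slices: FS = Σ[c'·Δl_i + (W_i cosα_i − u_i·Δl_i)·tanφ'] / Σ W_i sinα_i, with Δl_i = b_i / cosα_i.
Slice 1: Δl = 1.9/cos5.1° = 1.908 m; N'_1 = 91·cos5.1° − 8·1.908 = 75.4; c'Δl = 12.59; W sinα = 8.1
Slice 2: Δl = 2.0/cos28.3° = 2.271 m; N'_2 = 99·cos28.3° − 11·2.271 = 62.2; c'Δl = 14.99; W sinα = 46.9
Slice 3: Δl = 1.3/cos53.0° = 2.160 m; N'_3 = 29·cos53.0° − 7·2.160 = 2.3; c'Δl = 14.26; W sinα = 23.2
Σc'Δl = 41.8 kN/m; ΣN' = 139.9 kN/m; ΣW sinα = 78.2 kN/m
Resisting = 41.8 + 139.9·tan31.6° = 41.8 + 86.1 = 127.9 kN/m
FS = 127.9 / 78.2 = 1.636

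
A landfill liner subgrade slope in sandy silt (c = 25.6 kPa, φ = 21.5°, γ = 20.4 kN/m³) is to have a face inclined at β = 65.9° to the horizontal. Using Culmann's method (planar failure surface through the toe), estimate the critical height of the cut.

H_c = 14.93 m

Culmann's analysis gives the critical failure plane at α_cr = (β + φ)/2 = (65.9 + 21.5)/2 = 43.7°, and the critical height
H_c = (4c/γ) · sinβ cosφ / [1 − cos(β − φ)]
    = (4·25.6/20.4) · sin65.9°·cos21.5° / [1 − cos(44.4°)]
    = 5.020 · 0.9128·0.9304 / [1 − 0.7145]
    = 5.020 · 0.8493 / 0.2855
    = 14.93 m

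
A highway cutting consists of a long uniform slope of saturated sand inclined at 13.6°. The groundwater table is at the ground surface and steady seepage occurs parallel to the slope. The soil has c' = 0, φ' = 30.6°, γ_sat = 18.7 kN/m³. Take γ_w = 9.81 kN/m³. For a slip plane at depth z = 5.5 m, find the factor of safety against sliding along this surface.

With seepage parallel to the slope and the water table at the surface, the effective normal stress on the slip plane uses the buoyant unit weight γ' = γ_sat − γ_w while the driving shear stress uses γ_sat:
FS = [c' + γ' z cos²β tanφ'] / [γ_sat z sinβ cosβ]
(For c' = 0 this reduces to FS = (γ'/γ_sat)·tanφ'/tanβ.)
γ' = 18.7 − 9.81 = 8.89 kN/m³
Numerator = 0.0 + 8.89·5.5·cos²13.6°·tan30.6° = 0.0 + 8.89·5.5·0.9447·0.5914 = 27.318 kPa
Denominator = 18.7·5.5·sin13.6°·cos13.6° = 18.7·5.5·0.2351·0.9720 = 23.506 kPa
FS = 27.318 / 23.506 = 1.162

FS = 1.16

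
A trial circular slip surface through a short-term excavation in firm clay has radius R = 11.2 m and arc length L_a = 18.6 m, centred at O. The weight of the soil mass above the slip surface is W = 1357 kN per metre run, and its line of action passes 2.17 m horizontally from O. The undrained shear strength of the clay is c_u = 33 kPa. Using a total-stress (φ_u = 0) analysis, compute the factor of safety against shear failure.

FS = 2.33

Taking moments about the centre O, the resisting moment is provided by the undrained shear strength acting along the arc:
M_R = c_u·L_a·R = 33·18.60·11.2 = 6874.6 kN·m/m
M_D = W·d = 1357·2.17 = 2944.7 kN·m/m
FS = M_R / M_D = 6874.6 / 2944.7 = 2.335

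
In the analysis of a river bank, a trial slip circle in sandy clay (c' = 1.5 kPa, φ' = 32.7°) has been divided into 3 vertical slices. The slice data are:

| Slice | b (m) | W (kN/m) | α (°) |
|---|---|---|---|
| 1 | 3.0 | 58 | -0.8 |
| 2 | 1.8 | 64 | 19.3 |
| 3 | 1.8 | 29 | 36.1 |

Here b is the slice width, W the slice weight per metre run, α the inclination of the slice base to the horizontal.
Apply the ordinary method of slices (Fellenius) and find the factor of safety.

FS = 2.72

Ordinary method of slices: FS = Σ[c'·Δl_i + (W_i cosα_i)·tanφ'] / Σ W_i sinα_i, with Δl_i = b_i / cosα_i.
Slice 1: Δl = 3.0/cos(-0.8°) = 3.000 m; N'_1 = 58·cos(-0.8°) = 58.0; c'Δl = 4.50; W sinα = -0.8
Slice 2: Δl = 1.8/cos19.3° = 1.907 m; N'_2 = 64·cos19.3° = 60.4; c'Δl = 2.86; W sinα = 21.2
Slice 3: Δl = 1.8/cos36.1° = 2.228 m; N'_3 = 29·cos36.1° = 23.4; c'Δl = 3.34; W sinα = 17.1
Σc'Δl = 10.7 kN/m; ΣN' = 141.8 kN/m; ΣW sinα = 37.4 kN/m
Resisting = 10.7 + 141.8·tan32.7° = 10.7 + 91.1 = 101.8 kN/m
FS = 101.8 / 37.4 = 2.719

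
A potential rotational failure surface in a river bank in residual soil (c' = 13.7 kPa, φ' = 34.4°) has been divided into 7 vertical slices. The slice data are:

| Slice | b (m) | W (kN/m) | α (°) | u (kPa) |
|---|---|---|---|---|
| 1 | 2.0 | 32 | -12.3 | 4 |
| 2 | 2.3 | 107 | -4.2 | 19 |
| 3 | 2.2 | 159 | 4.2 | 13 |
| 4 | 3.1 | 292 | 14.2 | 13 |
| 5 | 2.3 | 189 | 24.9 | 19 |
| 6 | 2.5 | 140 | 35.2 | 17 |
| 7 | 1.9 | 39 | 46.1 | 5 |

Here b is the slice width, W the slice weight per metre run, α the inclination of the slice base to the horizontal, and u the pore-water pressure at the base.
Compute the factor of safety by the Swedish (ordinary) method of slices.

Ordinary method of slices: FS = Σ[c'·Δl_i + (W_i cosα_i − u_i·Δl_i)·tanφ'] / Σ W_i sinα_i, with Δl_i = b_i / cosα_i.
Slice 1: Δl = 2.0/cos(-12.3°) = 2.047 m; N'_1 = 32·cos(-12.3°) − 4·2.047 = 23.1; c'Δl = 28.04; W sinα = -6.8
Slice 2: Δl = 2.3/cos(-4.2°) = 2.306 m; N'_2 = 107·cos(-4.2°) − 19·2.306 = 62.9; c'Δl = 31.59; W sinα = -7.8
Slice 3: Δl = 2.2/cos4.2° = 2.206 m; N'_3 = 159·cos4.2° − 13·2.206 = 129.9; c'Δl = 30.22; W sinα = 11.6
Slice 4: Δl = 3.1/cos14.2° = 3.198 m; N'_4 = 292·cos14.2° − 13·3.198 = 241.5; c'Δl = 43.81; W sinα = 71.6
Slice 5: Δl = 2.3/cos24.9° = 2.536 m; N'_5 = 189·cos24.9° − 19·2.536 = 123.3; c'Δl = 34.74; W sinα = 79.6
Slice 6: Δl = 2.5/cos35.2° = 3.059 m; N'_6 = 140·cos35.2° − 17·3.059 = 62.4; c'Δl = 41.91; W sinα = 80.7
Slice 7: Δl = 1.9/cos46.1° = 2.740 m; N'_7 = 39·cos46.1° − 5·2.740 = 13.3; c'Δl = 37.54; W sinα = 28.1
Σc'Δl = 247.9 kN/m; ΣN' = 656.4 kN/m; ΣW sinα = 257.0 kN/m
Resisting = 247.9 + 656.4·tan34.4° = 247.9 + 449.4 = 697.3 kN/m
FS = 697.3 / 257.0 = 2.713

FS = 2.71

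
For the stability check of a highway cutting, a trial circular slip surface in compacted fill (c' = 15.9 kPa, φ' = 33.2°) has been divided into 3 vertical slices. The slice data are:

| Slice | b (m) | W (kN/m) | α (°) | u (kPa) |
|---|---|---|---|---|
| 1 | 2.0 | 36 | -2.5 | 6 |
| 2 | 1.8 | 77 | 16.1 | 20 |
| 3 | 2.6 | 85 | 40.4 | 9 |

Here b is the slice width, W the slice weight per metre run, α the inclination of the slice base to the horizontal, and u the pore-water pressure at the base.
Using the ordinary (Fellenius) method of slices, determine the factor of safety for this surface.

FS = 2.37

Ordinary method of slices: FS = Σ[c'·Δl_i + (W_i cosα_i − u_i·Δl_i)·tanφ'] / Σ W_i sinα_i, with Δl_i = b_i / cosα_i.
Slice 1: Δl = 2.0/cos(-2.5°) = 2.002 m; N'_1 = 36·cos(-2.5°) − 6·2.002 = 24.0; c'Δl = 31.83; W sinα = -1.6
Slice 2: Δl = 1.8/cos16.1° = 1.873 m; N'_2 = 77·cos16.1° − 20·1.873 = 36.5; c'Δl = 29.79; W sinα = 21.4
Slice 3: Δl = 2.6/cos40.4° = 3.414 m; N'_3 = 85·cos40.4° − 9·3.414 = 34.0; c'Δl = 54.28; W sinα = 55.1
Σc'Δl = 115.9 kN/m; ΣN' = 94.5 kN/m; ΣW sinα = 74.9 kN/m
Resisting = 115.9 + 94.5·tan33.2° = 115.9 + 61.8 = 177.7 kN/m
FS = 177.7 / 74.9 = 2.374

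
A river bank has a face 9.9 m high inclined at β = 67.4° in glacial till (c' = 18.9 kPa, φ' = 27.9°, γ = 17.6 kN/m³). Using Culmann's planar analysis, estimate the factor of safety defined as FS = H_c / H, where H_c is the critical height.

FS = 1.55

H_c = (4c'/γ) · sinβ cosφ' / [1 − cos(β − φ')]
    = (4·18.9/17.6) · sin67.4°·cos27.9° / [1 − cos39.5°]
    = 4.295 · 0.8159 / 0.2284 = 15.35 m
FS = H_c / H = 15.35 / 9.9 = 1.550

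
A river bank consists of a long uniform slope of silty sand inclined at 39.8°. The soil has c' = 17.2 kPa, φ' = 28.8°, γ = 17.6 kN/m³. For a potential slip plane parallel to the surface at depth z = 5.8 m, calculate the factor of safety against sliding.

FS = 1.00

For an infinite slope with a slip plane parallel to the surface (no pore pressure): FS = [c' + γz cos²β tanφ'] / [γz sinβ cosβ].
γz = 17.6·5.8 = 102.08 kN/m²
Numerator = 17.2 + 102.08·cos²39.8°·tan28.8° = 17.2 + 102.08·0.5903·0.5498 = 50.325 kPa
Denominator = 102.08·sin39.8°·cos39.8° = 102.08·0.6401·0.7683 = 50.201 kPa
FS = 50.325 / 50.201 = 1.002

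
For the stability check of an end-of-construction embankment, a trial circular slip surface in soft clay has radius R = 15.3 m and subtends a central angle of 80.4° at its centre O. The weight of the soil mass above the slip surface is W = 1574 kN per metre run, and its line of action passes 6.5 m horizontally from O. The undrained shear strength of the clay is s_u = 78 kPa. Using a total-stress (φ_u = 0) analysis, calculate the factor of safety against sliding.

Taking moments about the centre O, the resisting moment is provided by the undrained shear strength acting along the arc:
Arc length L_a = R·θ = 15.3·(80.4°·π/180) = 15.3·1.4032 = 21.47 m
M_R = s_u·L_a·R = 78·21.47·15.3 = 25621.9 kN·m/m
M_D = W·d = 1574·6.5 = 10231.0 kN·m/m
FS = M_R / M_D = 25621.9 / 10231.0 = 2.504

FS = 2.50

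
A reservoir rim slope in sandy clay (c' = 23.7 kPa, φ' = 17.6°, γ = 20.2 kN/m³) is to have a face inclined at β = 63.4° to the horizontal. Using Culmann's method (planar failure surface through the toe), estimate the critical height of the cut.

H_c = 13.21 m

Culmann's analysis gives the critical failure plane at α_cr = (β + φ')/2 = (63.4 + 17.6)/2 = 40.5°, and the critical height
H_c = (4c'/γ) · sinβ cosφ' / [1 − cos(β − φ')]
    = (4·23.7/20.2) · sin63.4°·cos17.6° / [1 − cos(45.8°)]
    = 4.693 · 0.8942·0.9532 / [1 − 0.6972]
    = 4.693 · 0.8523 / 0.3028
    = 13.21 m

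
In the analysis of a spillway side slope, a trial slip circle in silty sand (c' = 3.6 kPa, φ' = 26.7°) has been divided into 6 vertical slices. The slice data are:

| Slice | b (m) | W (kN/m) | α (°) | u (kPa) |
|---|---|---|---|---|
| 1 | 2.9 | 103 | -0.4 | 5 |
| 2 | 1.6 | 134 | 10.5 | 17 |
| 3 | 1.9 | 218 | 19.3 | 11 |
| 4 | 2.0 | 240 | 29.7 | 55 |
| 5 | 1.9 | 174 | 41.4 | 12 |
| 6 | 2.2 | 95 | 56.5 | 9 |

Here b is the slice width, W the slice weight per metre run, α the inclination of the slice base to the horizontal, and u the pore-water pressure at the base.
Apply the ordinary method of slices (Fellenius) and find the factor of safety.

Ordinary method of slices: FS = Σ[c'·Δl_i + (W_i cosα_i − u_i·Δl_i)·tanφ'] / Σ W_i sinα_i, with Δl_i = b_i / cosα_i.
Slice 1: Δl = 2.9/cos(-0.4°) = 2.900 m; N'_1 = 103·cos(-0.4°) − 5·2.900 = 88.5; c'Δl = 10.44; W sinα = -0.7
Slice 2: Δl = 1.6/cos10.5° = 1.627 m; N'_2 = 134·cos10.5° − 17·1.627 = 104.1; c'Δl = 5.86; W sinα = 24.4
Slice 3: Δl = 1.9/cos19.3° = 2.013 m; N'_3 = 218·cos19.3° − 11·2.013 = 183.6; c'Δl = 7.25; W sinα = 72.1
Slice 4: Δl = 2.0/cos29.7° = 2.302 m; N'_4 = 240·cos29.7° − 55·2.302 = 81.8; c'Δl = 8.29; W sinα = 118.9
Slice 5: Δl = 1.9/cos41.4° = 2.533 m; N'_5 = 174·cos41.4° − 12·2.533 = 100.1; c'Δl = 9.12; W sinα = 115.1
Slice 6: Δl = 2.2/cos56.5° = 3.986 m; N'_6 = 95·cos56.5° − 9·3.986 = 16.6; c'Δl = 14.35; W sinα = 79.2
Σc'Δl = 55.3 kN/m; ΣN' = 574.7 kN/m; ΣW sinα = 409.0 kN/m
Resisting = 55.3 + 574.7·tan26.7° = 55.3 + 289.1 = 344.4 kN/m
FS = 344.4 / 409.0 = 0.842

FS = 0.84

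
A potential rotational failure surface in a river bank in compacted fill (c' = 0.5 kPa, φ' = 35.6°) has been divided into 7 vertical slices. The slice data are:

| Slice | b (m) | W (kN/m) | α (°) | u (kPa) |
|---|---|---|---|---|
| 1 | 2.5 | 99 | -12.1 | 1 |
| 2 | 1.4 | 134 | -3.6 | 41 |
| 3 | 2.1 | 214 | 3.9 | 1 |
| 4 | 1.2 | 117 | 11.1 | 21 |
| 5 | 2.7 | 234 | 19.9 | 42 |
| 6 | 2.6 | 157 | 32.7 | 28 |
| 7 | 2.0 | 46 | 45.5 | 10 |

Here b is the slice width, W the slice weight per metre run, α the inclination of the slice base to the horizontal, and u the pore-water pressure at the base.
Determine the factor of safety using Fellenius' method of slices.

Ordinary method of slices: FS = Σ[c'·Δl_i + (W_i cosα_i − u_i·Δl_i)·tanφ'] / Σ W_i sinα_i, with Δl_i = b_i / cosα_i.
Slice 1: Δl = 2.5/cos(-12.1°) = 2.557 m; N'_1 = 99·cos(-12.1°) − 1·2.557 = 94.2; c'Δl = 1.28; W sinα = -20.8
Slice 2: Δl = 1.4/cos(-3.6°) = 1.403 m; N'_2 = 134·cos(-3.6°) − 41·1.403 = 76.2; c'Δl = 0.70; W sinα = -8.4
Slice 3: Δl = 2.1/cos3.9° = 2.105 m; N'_3 = 214·cos3.9° − 1·2.105 = 211.4; c'Δl = 1.05; W sinα = 14.6
Slice 4: Δl = 1.2/cos11.1° = 1.223 m; N'_4 = 117·cos11.1° − 21·1.223 = 89.1; c'Δl = 0.61; W sinα = 22.5
Slice 5: Δl = 2.7/cos19.9° = 2.871 m; N'_5 = 234·cos19.9° − 42·2.871 = 99.4; c'Δl = 1.44; W sinα = 79.6
Slice 6: Δl = 2.6/cos32.7° = 3.090 m; N'_6 = 157·cos32.7° − 28·3.090 = 45.6; c'Δl = 1.54; W sinα = 84.8
Slice 7: Δl = 2.0/cos45.5° = 2.853 m; N'_7 = 46·cos45.5° − 10·2.853 = 3.7; c'Δl = 1.43; W sinα = 32.8
Σc'Δl = 8.1 kN/m; ΣN' = 619.7 kN/m; ΣW sinα = 205.2 kN/m
Resisting = 8.1 + 619.7·tan35.6° = 8.1 + 443.7 = 451.7 kN/m
FS = 451.7 / 205.2 = 2.202

FS = 2.20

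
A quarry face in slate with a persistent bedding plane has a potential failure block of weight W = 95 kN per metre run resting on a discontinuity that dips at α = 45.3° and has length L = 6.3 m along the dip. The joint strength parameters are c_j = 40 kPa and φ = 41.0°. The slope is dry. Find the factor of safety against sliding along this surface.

Resolving the block weight along and normal to the plane and applying the Mohr–Coulomb strength on the joint:
N' = W cosα = 95·cos45.3° = 66.8 kN/m
Driving force T = W sinα = 95·sin45.3° = 67.5 kN/m
Resisting force R = c_j·L + N'·tanφ = 40·6.3 + 66.8·tan41.0° = 252.0 + 58.1 = 310.1 kN/m
FS = R / T = 310.1 / 67.5 = 4.592

FS = 4.59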